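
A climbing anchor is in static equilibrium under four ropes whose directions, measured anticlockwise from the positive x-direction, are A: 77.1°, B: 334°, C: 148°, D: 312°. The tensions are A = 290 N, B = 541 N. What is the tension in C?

Resolve: ΣF_x = 290 cos 77.1° + 541 cos 334° + T_C cos 148° + T_D cos 312° = 0.
        ΣF_y = 290 sin 77.1° + 541 sin 334° + T_C sin 148° + T_D sin 312° = 0.
The known terms sum to (551, 45.52) N, so -0.8480 T_C + 0.6691 T_D = -551 and 0.5299 T_C − 0.7431 T_D = -45.52.
Solving simultaneously: T_C = 1596 N, T_D = 1199 N.

T_C ≈ 1600 N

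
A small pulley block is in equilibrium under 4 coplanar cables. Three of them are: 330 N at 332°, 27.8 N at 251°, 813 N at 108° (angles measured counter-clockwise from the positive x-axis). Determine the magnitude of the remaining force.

F ≈ 593 N

Sum the known components: ΣF_x = 31.09 N, ΣF_y = 592 N.
For equilibrium the remaining force must supply (−ΣF_x, −ΣF_y) = (-31.09, -592) N.
Magnitude = √((-31.09)² + (-592)²) = 592.8 N; direction = atan2(-592, -31.09) = 267.0°.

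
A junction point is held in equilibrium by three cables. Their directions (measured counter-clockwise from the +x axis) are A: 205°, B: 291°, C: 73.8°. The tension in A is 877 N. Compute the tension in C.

Resolve: ΣF_x = 877 cos 205° + T_B cos 291° + T_C cos 73.8° = 0.
        ΣF_y = 877 sin 205° + T_B sin 291° + T_C sin 73.8° = 0.
The known terms sum to (-794.8, -370.6) N, so 0.3584 T_B + 0.2790 T_C = 794.8 and -0.9336 T_B + 0.9603 T_C = 370.6.
Solving simultaneously: T_B = 1091 N, T_C = 1447 N.

T_C ≈ 1450 N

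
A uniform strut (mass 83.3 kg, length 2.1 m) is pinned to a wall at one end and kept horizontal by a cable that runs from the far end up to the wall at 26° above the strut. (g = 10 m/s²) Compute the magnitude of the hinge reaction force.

Take torques about the hinge: T sin 26° · 2.1 = 83.3×10×1.05 = 874.65 N·m.
So T = 874.65 / (0.4384 × 2.1) = 950.11 N.
ΣF_x = 0: H_x = T cos 26° = 853.95 N.
ΣF_y = 0: H_y = (83.3×10) − T sin 26° = 833 − 416.5 = 416.5 N.
|H| = √(H_x² + H_y²) = √((853.95)² + (416.5)²) = 950.11 N.

|H| ≈ 950 N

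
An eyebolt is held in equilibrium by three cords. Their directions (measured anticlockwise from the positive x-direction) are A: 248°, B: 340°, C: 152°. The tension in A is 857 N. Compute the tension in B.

Resolve: ΣF_x = 857 cos 248° + T_B cos 340° + T_C cos 152° = 0.
        ΣF_y = 857 sin 248° + T_B sin 340° + T_C sin 152° = 0.
The known terms sum to (-321, -794.6) N, so 0.9397 T_B − 0.8829 T_C = 321 and -0.3420 T_B + 0.4695 T_C = 794.6.
Solving simultaneously: T_B = 6124 N, T_C = 6154 N.

T_B ≈ 6120 N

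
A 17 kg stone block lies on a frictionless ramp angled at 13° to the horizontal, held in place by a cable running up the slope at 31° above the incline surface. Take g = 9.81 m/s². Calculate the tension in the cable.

Take axes along and perpendicular to the incline. Weight components: W sin 13° = 37.52 N down-slope, W cos 13° = 162.5 N into the surface.
Along incline: T cos 31° = W sin 13° → T = 43.77 N.
Perpendicular: N = W cos 13° − T sin 31° = 140 N.

T ≈ 43.8 N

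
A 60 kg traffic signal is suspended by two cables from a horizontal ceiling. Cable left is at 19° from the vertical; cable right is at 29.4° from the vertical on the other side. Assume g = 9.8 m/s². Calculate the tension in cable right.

T_right ≈ 256 N

Angles from the horizontal: cable left is 90° − 19° = 71°, cable right is 90° − 29.4° = 60.6°.
Weight W = 60 × 9.8 = 588 N acts straight down.
Horizontal: T_left cos 71° = T_right cos 60.6°  →  T_left = 1.508 T_right.
Vertical: T_left sin 71° + T_right sin 60.6° = 588.
Substituting the horizontal relation into the vertical equation gives 2.297 T_right = 588, so T_right = 256 N.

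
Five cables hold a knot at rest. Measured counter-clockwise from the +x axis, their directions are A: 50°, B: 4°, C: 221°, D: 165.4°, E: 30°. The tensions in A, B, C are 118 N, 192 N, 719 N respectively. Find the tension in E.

Resolve: ΣF_x = 118 cos 50° + 192 cos 4° + 719 cos 221° + T_D cos 165.4° + T_E cos 30° = 0.
        ΣF_y = 118 sin 50° + 192 sin 4° + 719 sin 221° + T_D sin 165.4° + T_E sin 30° = 0.
The known terms sum to (-275.3, -367.9) N, so -0.9677 T_D + 0.8660 T_E = 275.3 and 0.2521 T_D + 0.5000 T_E = 367.9.
Solving simultaneously: T_D = 257.8 N, T_E = 605.9 N.

T_E ≈ 606 N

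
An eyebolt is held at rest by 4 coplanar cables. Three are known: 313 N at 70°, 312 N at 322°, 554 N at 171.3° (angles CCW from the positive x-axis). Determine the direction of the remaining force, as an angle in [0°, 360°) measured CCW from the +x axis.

θ ≈ 316°

Sum the known components: ΣF_x = -194.7 N, ΣF_y = 185.8 N.
For equilibrium the remaining force must supply (−ΣF_x, −ΣF_y) = (194.7, -185.8) N.
Magnitude = √((194.7)² + (-185.8)²) = 269.2 N; direction = atan2(-185.8, 194.7) = 316.3°.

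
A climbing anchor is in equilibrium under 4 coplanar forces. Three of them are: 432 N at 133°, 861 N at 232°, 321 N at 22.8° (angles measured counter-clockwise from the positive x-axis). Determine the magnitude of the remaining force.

Sum the known components: ΣF_x = -528.8 N, ΣF_y = -238.1 N.
For equilibrium the remaining force must supply (−ΣF_x, −ΣF_y) = (528.8, 238.1) N.
Magnitude = √((528.8)² + (238.1)²) = 579.9 N; direction = atan2(238.1, 528.8) = 24.2°.

F ≈ 580 N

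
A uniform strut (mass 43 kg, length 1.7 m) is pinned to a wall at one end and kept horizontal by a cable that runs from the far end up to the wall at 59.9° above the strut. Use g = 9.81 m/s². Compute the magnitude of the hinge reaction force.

|H| ≈ 244 N

Take torques about the hinge: T sin 59.9° · 1.7 = 43×9.81×0.85 = 358.56 N·m.
So T = 358.56 / (0.8652 × 1.7) = 243.79 N.
ΣF_x = 0: H_x = T cos 59.9° = 122.26 N.
ΣF_y = 0: H_y = (43×9.81) − T sin 59.9° = 421.83 − 210.92 = 210.92 N.
|H| = √(H_x² + H_y²) = √((122.26)² + (210.92)²) = 243.79 N.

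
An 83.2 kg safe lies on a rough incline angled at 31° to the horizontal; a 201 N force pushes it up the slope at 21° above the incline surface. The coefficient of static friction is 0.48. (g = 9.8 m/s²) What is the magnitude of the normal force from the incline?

N ≈ 627 N

Axes along / perpendicular to the incline. W sin 31° = 419.9 N down-slope; W cos 31° = 698.9 N into the surface.
Perpendicular: N = W cos 31° − P sin 21° = 698.9 − 72.03 = 626.9 N.
Along incline: P cos 21° + f = W sin 31° (friction acts up-slope) → f = 419.9 − 187.6 = 232.3 N.
|f| = 232.3 N ≤ μN = 300.9 N, so the safe is indeed static.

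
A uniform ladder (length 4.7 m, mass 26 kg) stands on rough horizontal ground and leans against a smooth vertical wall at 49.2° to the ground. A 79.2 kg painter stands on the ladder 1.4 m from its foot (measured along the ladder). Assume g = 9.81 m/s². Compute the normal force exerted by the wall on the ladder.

N_wall ≈ 310 N

Torques about the foot: N_wall · 4.7 sin 49.2° = 26×9.81×2.35 cos 49.2° + 79.2×9.81×1.4 cos 49.2° → N_wall = 309.85 N.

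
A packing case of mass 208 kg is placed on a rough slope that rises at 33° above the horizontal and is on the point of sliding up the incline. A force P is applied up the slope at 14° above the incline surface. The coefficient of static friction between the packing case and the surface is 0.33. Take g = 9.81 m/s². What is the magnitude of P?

P ≈ 1600 N

On the verge of sliding up the incline, friction equals μN and acts down the slope.
Perpendicular: N + P sin 14° = W cos 33° = 1711 N.
Along incline: P cos 14° = W sin 33° + μN  with W sin 33° = 1111 N.
Solving the pair for P and N: P = 1596 N, N = 1325 N (and f = μN = 437.3 N).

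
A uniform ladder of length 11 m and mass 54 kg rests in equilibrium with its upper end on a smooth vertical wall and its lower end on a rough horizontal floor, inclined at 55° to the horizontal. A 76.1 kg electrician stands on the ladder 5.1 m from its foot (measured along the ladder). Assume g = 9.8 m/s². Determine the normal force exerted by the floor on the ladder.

ΣF_y = 0: N_floor = 54×9.8 + 76.1×9.8 = 1275 N.

N_floor ≈ 1270 N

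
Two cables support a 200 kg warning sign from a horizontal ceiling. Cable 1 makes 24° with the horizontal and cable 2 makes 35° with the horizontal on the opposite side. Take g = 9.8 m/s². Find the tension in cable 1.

T_1 ≈ 1870 N

Weight W = 200 × 9.8 = 1960 N acts straight down.
Horizontal: T_1 cos 24° = T_2 cos 35°  →  T_2 = 1.115 T_1.
Vertical: T_1 sin 24° + T_2 sin 35° = 1960.
Substituting the horizontal relation into the vertical equation gives 1.046 T_1 = 1960, so T_1 = 1873 N.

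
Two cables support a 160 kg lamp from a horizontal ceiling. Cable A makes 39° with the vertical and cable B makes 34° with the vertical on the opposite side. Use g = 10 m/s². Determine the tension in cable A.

Angles from the horizontal: cable A is 90° − 39° = 51°, cable B is 90° − 34° = 56°.
Weight W = 160 × 10 = 1600 N acts straight down.
Horizontal: T_A cos 51° = T_B cos 56°  →  T_B = 1.125 T_A.
Vertical: T_A sin 51° + T_B sin 56° = 1600.
Substituting the horizontal relation into the vertical equation gives 1.71 T_A = 1600, so T_A = 935.6 N.

T_A ≈ 936 N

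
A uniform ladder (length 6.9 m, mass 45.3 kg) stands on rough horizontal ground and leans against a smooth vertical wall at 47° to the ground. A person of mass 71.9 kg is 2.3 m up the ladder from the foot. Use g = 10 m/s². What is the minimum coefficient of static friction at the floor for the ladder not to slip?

ΣF_y = 0: N_floor = 45.3×10 + 71.9×10 = 1172 N.
Torques about the foot: N_wall · 6.9 sin 47° = 45.3×10×3.45 cos 47° + 71.9×10×2.3 cos 47° → N_wall = 434.71 N.
ΣF_x = 0: f_floor = N_wall = 434.71 N.
μ_min = f_floor / N_floor = 434.71 / 1172 = 0.3709.

μ_min ≈ 0.371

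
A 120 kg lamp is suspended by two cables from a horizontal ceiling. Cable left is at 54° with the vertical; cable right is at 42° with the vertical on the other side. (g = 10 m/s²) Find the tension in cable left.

T_left ≈ 807 N

Angles from the horizontal: cable left is 90° − 54° = 36°, cable right is 90° − 42° = 48°.
Weight W = 120 × 10 = 1200 N acts straight down.
Horizontal: T_left cos 36° = T_right cos 48°  →  T_right = 1.209 T_left.
Vertical: T_left sin 36° + T_right sin 48° = 1200.
Substituting the horizontal relation into the vertical equation gives 1.486 T_left = 1200, so T_left = 807.4 N.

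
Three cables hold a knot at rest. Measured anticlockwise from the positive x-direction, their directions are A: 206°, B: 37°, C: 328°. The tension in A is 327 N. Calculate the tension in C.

Resolve: ΣF_x = 327 cos 206° + T_B cos 37° + T_C cos 328° = 0.
        ΣF_y = 327 sin 206° + T_B sin 37° + T_C sin 328° = 0.
The known terms sum to (-293.9, -143.3) N, so 0.7986 T_B + 0.8480 T_C = 293.9 and 0.6018 T_B − 0.5299 T_C = 143.3.
Solving simultaneously: T_B = 297 N, T_C = 66.83 N.

T_C ≈ 66.8 N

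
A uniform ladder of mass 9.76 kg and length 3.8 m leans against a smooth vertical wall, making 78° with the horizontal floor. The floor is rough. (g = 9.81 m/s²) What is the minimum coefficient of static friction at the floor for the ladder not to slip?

μ_min ≈ 0.106

ΣF_y = 0: N_floor = 9.76×9.81 = 95.746 N.
Torques about the foot: N_wall · 3.8 sin 78° = 9.76×9.81×1.9 cos 78° → N_wall = 10.176 N.
ΣF_x = 0: f_floor = N_wall = 10.176 N.
μ_min = f_floor / N_floor = 10.176 / 95.746 = 0.1063.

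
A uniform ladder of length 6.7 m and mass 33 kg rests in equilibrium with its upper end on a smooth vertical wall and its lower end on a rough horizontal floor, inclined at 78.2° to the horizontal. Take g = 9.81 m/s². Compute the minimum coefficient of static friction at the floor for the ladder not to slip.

μ_min ≈ 0.104

ΣF_y = 0: N_floor = 33×9.81 = 323.73 N.
Torques about the foot: N_wall · 6.7 sin 78.2° = 33×9.81×3.35 cos 78.2° → N_wall = 33.815 N.
ΣF_x = 0: f_floor = N_wall = 33.815 N.
μ_min = f_floor / N_floor = 33.815 / 323.73 = 0.1045.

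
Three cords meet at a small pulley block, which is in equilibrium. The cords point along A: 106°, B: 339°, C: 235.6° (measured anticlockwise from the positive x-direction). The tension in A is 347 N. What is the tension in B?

Resolve: ΣF_x = 347 cos 106° + T_B cos 339° + T_C cos 235.6° = 0.
        ΣF_y = 347 sin 106° + T_B sin 339° + T_C sin 235.6° = 0.
The known terms sum to (-95.65, 333.6) N, so 0.9336 T_B − 0.5650 T_C = 95.65 and -0.3584 T_B − 0.8251 T_C = -333.6.
Solving simultaneously: T_B = 274.9 N, T_C = 284.9 N.

T_B ≈ 275 N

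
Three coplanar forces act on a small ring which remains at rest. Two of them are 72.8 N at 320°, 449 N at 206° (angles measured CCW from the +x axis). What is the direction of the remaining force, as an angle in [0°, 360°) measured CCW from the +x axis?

θ ≈ 35°

Sum the known components: ΣF_x = -347.8 N, ΣF_y = -243.6 N.
For equilibrium the remaining force must supply (−ΣF_x, −ΣF_y) = (347.8, 243.6) N.
Magnitude = √((347.8)² + (243.6)²) = 424.6 N; direction = atan2(243.6, 347.8) = 35.0°.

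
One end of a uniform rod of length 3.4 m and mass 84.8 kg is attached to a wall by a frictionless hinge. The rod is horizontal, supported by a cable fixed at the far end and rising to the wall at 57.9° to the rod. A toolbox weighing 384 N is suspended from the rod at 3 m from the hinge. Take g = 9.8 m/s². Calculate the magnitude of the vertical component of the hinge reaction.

|H_y| ≈ 461 N

Take torques about the hinge: T sin 57.9° · 3.4 = 84.8×9.8×1.7 + 384×3 = 2564.8 N·m.
So T = 2564.8 / (0.8471 × 3.4) = 890.48 N.
ΣF_y = 0: H_y = (84.8×9.8 + 384) − T sin 57.9° = 1215 − 754.34 = 460.7 N.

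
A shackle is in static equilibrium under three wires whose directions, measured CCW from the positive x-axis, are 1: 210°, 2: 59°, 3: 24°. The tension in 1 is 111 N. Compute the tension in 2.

T_2 ≈ 20.2 N

Resolve: ΣF_x = 111 cos 210° + T_2 cos 59° + T_3 cos 24° = 0.
        ΣF_y = 111 sin 210° + T_2 sin 59° + T_3 sin 24° = 0.
The known terms sum to (-96.13, -55.5) N, so 0.5150 T_2 + 0.9135 T_3 = 96.13 and 0.8572 T_2 + 0.4067 T_3 = 55.5.
Solving simultaneously: T_2 = 20.23 N, T_3 = 93.82 N.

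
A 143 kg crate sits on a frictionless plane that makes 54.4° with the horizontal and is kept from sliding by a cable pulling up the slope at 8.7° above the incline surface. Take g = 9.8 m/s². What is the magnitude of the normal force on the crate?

N ≈ 641 N

Take axes along and perpendicular to the incline. Weight components: W sin 54.4° = 1139 N down-slope, W cos 54.4° = 815.8 N into the surface.
Along incline: T cos 8.7° = W sin 54.4° → T = 1153 N.
Perpendicular: N = W cos 54.4° − T sin 8.7° = 641.4 N.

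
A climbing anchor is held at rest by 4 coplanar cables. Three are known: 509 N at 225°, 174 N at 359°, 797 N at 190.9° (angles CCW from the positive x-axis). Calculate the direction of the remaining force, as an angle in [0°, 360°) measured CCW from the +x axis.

θ ≈ 27.9°

Sum the known components: ΣF_x = -968.6 N, ΣF_y = -513.7 N.
For equilibrium the remaining force must supply (−ΣF_x, −ΣF_y) = (968.6, 513.7) N.
Magnitude = √((968.6)² + (513.7)²) = 1096 N; direction = atan2(513.7, 968.6) = 27.9°.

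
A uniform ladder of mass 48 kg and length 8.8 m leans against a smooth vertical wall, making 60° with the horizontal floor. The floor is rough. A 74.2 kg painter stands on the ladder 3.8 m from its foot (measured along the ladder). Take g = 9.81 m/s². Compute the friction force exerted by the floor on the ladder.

f ≈ 317 N

Torques about the foot: N_wall · 8.8 sin 60° = 48×9.81×4.4 cos 60° + 74.2×9.81×3.8 cos 60° → N_wall = 317.4 N.
ΣF_x = 0: f_floor = N_wall = 317.4 N.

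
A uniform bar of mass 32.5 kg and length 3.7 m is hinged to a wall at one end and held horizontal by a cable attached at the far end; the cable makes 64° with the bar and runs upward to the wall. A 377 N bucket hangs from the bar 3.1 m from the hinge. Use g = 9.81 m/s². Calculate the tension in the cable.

T ≈ 529 N

Take torques about the hinge: T sin 64° · 3.7 = 32.5×9.81×1.85 + 377×3.1 = 1758.5 N·m.
So T = 1758.5 / (0.8988 × 3.7) = 528.79 N.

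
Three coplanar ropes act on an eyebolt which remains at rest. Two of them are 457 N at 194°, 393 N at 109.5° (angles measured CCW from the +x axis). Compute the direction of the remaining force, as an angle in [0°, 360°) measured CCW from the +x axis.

Sum the known components: ΣF_x = -574.6 N, ΣF_y = 259.9 N.
For equilibrium the remaining force must supply (−ΣF_x, −ΣF_y) = (574.6, -259.9) N.
Magnitude = √((574.6)² + (-259.9)²) = 630.7 N; direction = atan2(-259.9, 574.6) = 335.7°.

θ ≈ 336°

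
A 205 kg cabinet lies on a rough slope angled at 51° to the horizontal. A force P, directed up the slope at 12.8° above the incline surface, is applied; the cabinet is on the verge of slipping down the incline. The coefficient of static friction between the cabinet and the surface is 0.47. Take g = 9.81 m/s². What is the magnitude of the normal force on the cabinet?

On the verge of sliding down the incline, friction equals μN and acts up the slope.
Perpendicular: N + P sin 12.8° = W cos 51° = 1266 N.
Along incline: P cos 12.8° + μN = W sin 51° with W sin 51° = 1563 N.
Solving the pair for P and N: P = 1111 N, N = 1019 N (and f = μN = 479.1 N).

N ≈ 1020 N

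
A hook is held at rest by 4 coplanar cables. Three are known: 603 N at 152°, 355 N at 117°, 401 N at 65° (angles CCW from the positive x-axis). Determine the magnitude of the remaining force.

F ≈ 1100 N

Sum the known components: ΣF_x = -524.1 N, ΣF_y = 962.8 N.
For equilibrium the remaining force must supply (−ΣF_x, −ΣF_y) = (524.1, -962.8) N.
Magnitude = √((524.1)² + (-962.8)²) = 1096 N; direction = atan2(-962.8, 524.1) = 298.6°.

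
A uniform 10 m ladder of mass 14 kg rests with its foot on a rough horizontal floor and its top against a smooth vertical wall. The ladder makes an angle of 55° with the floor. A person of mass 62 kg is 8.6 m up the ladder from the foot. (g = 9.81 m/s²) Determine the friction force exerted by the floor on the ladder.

f ≈ 414 N

Torques about the foot: N_wall · 10 sin 55° = 14×9.81×5 cos 55° + 62×9.81×8.6 cos 55° → N_wall = 414.34 N.
ΣF_x = 0: f_floor = N_wall = 414.34 N.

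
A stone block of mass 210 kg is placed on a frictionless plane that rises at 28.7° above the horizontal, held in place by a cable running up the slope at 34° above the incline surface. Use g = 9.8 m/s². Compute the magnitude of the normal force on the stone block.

Take axes along and perpendicular to the incline. Weight components: W sin 28.7° = 988.3 N down-slope, W cos 28.7° = 1805 N into the surface.
Along incline: T cos 34° = W sin 28.7° → T = 1192 N.
Perpendicular: N = W cos 28.7° − T sin 34° = 1139 N.

N ≈ 1140 N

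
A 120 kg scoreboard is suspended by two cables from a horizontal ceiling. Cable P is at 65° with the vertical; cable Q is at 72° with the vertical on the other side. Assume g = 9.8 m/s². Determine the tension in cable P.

T_P ≈ 1640 N

Angles from the horizontal: cable P is 90° − 65° = 25°, cable Q is 90° − 72° = 18°.
Weight W = 120 × 9.8 = 1176 N acts straight down.
Horizontal: T_P cos 25° = T_Q cos 18°  →  T_Q = 0.9529 T_P.
Vertical: T_P sin 25° + T_Q sin 18° = 1176.
Substituting the horizontal relation into the vertical equation gives 0.7171 T_P = 1176, so T_P = 1640 N.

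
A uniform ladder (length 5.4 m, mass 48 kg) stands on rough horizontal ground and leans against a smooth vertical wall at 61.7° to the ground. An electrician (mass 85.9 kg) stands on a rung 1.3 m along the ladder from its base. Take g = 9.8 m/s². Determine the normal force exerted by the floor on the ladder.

N_floor ≈ 1310 N

ΣF_y = 0: N_floor = 48×9.8 + 85.9×9.8 = 1312.2 N.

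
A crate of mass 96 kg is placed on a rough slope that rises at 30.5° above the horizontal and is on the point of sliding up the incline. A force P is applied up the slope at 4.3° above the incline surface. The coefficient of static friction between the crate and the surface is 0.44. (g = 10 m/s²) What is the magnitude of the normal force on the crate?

N ≈ 765 N

On the verge of sliding up the incline, friction equals μN and acts down the slope.
Perpendicular: N + P sin 4.3° = W cos 30.5° = 827.2 N.
Along incline: P cos 4.3° = W sin 30.5° + μN  with W sin 30.5° = 487.2 N.
Solving the pair for P and N: P = 826.3 N, N = 765.2 N (and f = μN = 336.7 N).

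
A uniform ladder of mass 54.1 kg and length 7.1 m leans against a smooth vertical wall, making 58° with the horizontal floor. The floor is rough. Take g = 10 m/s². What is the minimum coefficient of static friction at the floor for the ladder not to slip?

μ_min ≈ 0.312

ΣF_y = 0: N_floor = 54.1×10 = 541 N.
Torques about the foot: N_wall · 7.1 sin 58° = 54.1×10×3.55 cos 58° → N_wall = 169.03 N.
ΣF_x = 0: f_floor = N_wall = 169.03 N.
μ_min = f_floor / N_floor = 169.03 / 541 = 0.3124.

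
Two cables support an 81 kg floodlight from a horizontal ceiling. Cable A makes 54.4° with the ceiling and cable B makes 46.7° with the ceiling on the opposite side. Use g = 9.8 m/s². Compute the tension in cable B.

Weight W = 81 × 9.8 = 793.8 N acts straight down.
Horizontal: T_A cos 54.4° = T_B cos 46.7°  →  T_A = 1.178 T_B.
Vertical: T_A sin 54.4° + T_B sin 46.7° = 793.8.
Substituting the horizontal relation into the vertical equation gives 1.686 T_B = 793.8, so T_B = 470.9 N.

T_B ≈ 471 N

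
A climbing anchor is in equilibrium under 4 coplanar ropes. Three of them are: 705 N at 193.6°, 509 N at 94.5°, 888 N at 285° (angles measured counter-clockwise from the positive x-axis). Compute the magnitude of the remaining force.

Sum the known components: ΣF_x = -495.3 N, ΣF_y = -516.1 N.
For equilibrium the remaining force must supply (−ΣF_x, −ΣF_y) = (495.3, 516.1) N.
Magnitude = √((495.3)² + (516.1)²) = 715.3 N; direction = atan2(516.1, 495.3) = 46.2°.

F ≈ 715 N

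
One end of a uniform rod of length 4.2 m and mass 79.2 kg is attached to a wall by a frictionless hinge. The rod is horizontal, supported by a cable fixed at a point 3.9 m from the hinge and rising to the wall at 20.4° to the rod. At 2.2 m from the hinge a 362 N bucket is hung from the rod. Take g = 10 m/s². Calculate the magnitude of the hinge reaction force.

Take torques about the hinge: T sin 20.4° · 3.9 = 79.2×10×2.1 + 362×2.2 = 2459.6 N·m.
So T = 2459.6 / (0.3486 × 3.9) = 1809.3 N.
ΣF_x = 0: H_x = T cos 20.4° = 1695.8 N.
ΣF_y = 0: H_y = (79.2×10 + 362) − T sin 20.4° = 1154 − 630.67 = 523.33 N.
|H| = √(H_x² + H_y²) = √((1695.8)² + (523.33)²) = 1774.7 N.

|H| ≈ 1770 N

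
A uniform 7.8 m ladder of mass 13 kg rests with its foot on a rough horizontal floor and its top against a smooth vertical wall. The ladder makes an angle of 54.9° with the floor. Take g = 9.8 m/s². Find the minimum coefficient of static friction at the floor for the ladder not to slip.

μ_min ≈ 0.351

ΣF_y = 0: N_floor = 13×9.8 = 127.4 N.
Torques about the foot: N_wall · 7.8 sin 54.9° = 13×9.8×3.9 cos 54.9° → N_wall = 44.769 N.
ΣF_x = 0: f_floor = N_wall = 44.769 N.
μ_min = f_floor / N_floor = 44.769 / 127.4 = 0.3514.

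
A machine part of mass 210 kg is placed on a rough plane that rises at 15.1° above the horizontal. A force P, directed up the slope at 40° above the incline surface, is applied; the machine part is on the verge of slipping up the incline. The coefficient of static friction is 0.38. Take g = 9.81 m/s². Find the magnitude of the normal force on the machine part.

On the verge of sliding up the incline, friction equals μN and acts down the slope.
Perpendicular: N + P sin 40° = W cos 15.1° = 1989 N.
Along incline: P cos 40° = W sin 15.1° + μN  with W sin 15.1° = 536.7 N.
Solving the pair for P and N: P = 1279 N, N = 1167 N (and f = μN = 443.3 N).

N ≈ 1170 N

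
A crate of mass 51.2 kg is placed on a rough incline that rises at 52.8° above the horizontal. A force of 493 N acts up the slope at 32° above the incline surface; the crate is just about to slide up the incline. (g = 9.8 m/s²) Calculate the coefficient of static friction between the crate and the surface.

μ ≈ 0.437

On the verge of sliding up the incline, friction is at its maximum μN and acts down the slope.
Perpendicular to incline: N = W cos 52.8° − P sin 32° = 303.4 − 261.3 = 42.11 N.
Along incline: P cos 32° − μN = W sin 52.8° → μ = −(W sin 52.8° − P cos 32°) / N = 0.4374.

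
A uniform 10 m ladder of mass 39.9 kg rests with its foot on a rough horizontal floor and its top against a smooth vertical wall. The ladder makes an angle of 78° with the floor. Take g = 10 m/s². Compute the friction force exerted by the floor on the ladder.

f ≈ 42.4 N

Torques about the foot: N_wall · 10 sin 78° = 39.9×10×5 cos 78° → N_wall = 42.405 N.
ΣF_x = 0: f_floor = N_wall = 42.405 N.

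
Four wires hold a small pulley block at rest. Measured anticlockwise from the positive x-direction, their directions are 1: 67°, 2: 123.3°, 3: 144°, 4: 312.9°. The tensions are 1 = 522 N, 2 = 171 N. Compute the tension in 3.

Resolve: ΣF_x = 522 cos 67° + 171 cos 123.3° + T_3 cos 144° + T_4 cos 312.9° = 0.
        ΣF_y = 522 sin 67° + 171 sin 123.3° + T_3 sin 144° + T_4 sin 312.9° = 0.
The known terms sum to (110.1, 623.4) N, so -0.8090 T_3 + 0.6807 T_4 = -110.1 and 0.5878 T_3 − 0.7325 T_4 = -623.4.
Solving simultaneously: T_3 = 2623 N, T_4 = 2956 N.

T_3 ≈ 2620 N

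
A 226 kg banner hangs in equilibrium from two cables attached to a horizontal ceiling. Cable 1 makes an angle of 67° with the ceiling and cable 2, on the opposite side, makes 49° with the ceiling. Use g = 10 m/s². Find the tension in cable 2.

T_2 ≈ 982 N

Weight W = 226 × 10 = 2260 N acts straight down.
Horizontal: T_1 cos 67° = T_2 cos 49°  →  T_1 = 1.679 T_2.
Vertical: T_1 sin 67° + T_2 sin 49° = 2260.
Substituting the horizontal relation into the vertical equation gives 2.3 T_2 = 2260, so T_2 = 982.5 N.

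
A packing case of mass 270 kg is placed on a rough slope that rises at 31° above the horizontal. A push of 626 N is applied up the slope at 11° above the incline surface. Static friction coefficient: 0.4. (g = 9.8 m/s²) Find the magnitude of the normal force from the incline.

Axes along / perpendicular to the incline. W sin 31° = 1363 N down-slope; W cos 31° = 2268 N into the surface.
Perpendicular: N = W cos 31° − P sin 11° = 2268 − 119.4 = 2149 N.
Along incline: P cos 11° + f = W sin 31° (friction acts up-slope) → f = 1363 − 614.5 = 748.3 N.
|f| = 748.3 N ≤ μN = 859.4 N, so the packing case is indeed static.

N ≈ 2150 N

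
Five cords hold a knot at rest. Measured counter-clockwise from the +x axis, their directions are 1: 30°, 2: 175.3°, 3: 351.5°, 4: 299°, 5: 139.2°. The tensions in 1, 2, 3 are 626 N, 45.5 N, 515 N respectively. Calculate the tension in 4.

Resolve: ΣF_x = 626 cos 30° + 45.5 cos 175.3° + 515 cos 351.5° + T_4 cos 299° + T_5 cos 139.2° = 0.
        ΣF_y = 626 sin 30° + 45.5 sin 175.3° + 515 sin 351.5° + T_4 sin 299° + T_5 sin 139.2° = 0.
The known terms sum to (1006, 240.6) N, so 0.4848 T_4 − 0.7570 T_5 = -1006 and -0.8746 T_4 + 0.6534 T_5 = -240.6.
Solving simultaneously: T_4 = 2431 N, T_5 = 2886 N.

T_4 ≈ 2430 N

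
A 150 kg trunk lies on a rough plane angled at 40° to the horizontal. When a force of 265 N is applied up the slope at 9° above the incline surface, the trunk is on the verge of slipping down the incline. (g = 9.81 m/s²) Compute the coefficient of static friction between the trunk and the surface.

μ ≈ 0.630

On the verge of sliding down the incline, friction is at its maximum μN and acts up the slope.
Perpendicular to incline: N = W cos 40° − P sin 9° = 1127 − 41.46 = 1086 N.
Along incline: P cos 9° + μN = W sin 40° → μ = (W sin 40° − P cos 9°) / N = 0.6301.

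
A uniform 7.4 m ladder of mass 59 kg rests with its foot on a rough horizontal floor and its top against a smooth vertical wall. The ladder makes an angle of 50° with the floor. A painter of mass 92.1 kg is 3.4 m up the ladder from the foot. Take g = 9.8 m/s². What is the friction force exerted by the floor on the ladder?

f ≈ 591 N

Torques about the foot: N_wall · 7.4 sin 50° = 59×9.8×3.7 cos 50° + 92.1×9.8×3.4 cos 50° → N_wall = 590.56 N.
ΣF_x = 0: f_floor = N_wall = 590.56 N.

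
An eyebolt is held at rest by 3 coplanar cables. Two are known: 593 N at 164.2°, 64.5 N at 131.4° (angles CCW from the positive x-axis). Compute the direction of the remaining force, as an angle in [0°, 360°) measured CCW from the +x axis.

θ ≈ 341°

Sum the known components: ΣF_x = -613.2 N, ΣF_y = 209.8 N.
For equilibrium the remaining force must supply (−ΣF_x, −ΣF_y) = (613.2, -209.8) N.
Magnitude = √((613.2)² + (-209.8)²) = 648.2 N; direction = atan2(-209.8, 613.2) = 341.1°.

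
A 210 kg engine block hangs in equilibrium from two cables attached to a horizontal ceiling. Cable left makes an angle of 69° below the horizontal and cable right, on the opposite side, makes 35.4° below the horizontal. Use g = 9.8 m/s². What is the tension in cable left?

T_left ≈ 1730 N

Weight W = 210 × 9.8 = 2058 N acts straight down.
Horizontal: T_left cos 69° = T_right cos 35.4°  →  T_right = 0.4396 T_left.
Vertical: T_left sin 69° + T_right sin 35.4° = 2058.
Substituting the horizontal relation into the vertical equation gives 1.188 T_left = 2058, so T_left = 1732 N.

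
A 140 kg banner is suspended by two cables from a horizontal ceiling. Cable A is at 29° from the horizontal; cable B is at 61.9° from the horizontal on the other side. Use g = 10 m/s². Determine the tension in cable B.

T_B ≈ 1220 N

Weight W = 140 × 10 = 1400 N acts straight down.
Horizontal: T_A cos 29° = T_B cos 61.9°  →  T_A = 0.5385 T_B.
Vertical: T_A sin 29° + T_B sin 61.9° = 1400.
Substituting the horizontal relation into the vertical equation gives 1.143 T_B = 1400, so T_B = 1225 N.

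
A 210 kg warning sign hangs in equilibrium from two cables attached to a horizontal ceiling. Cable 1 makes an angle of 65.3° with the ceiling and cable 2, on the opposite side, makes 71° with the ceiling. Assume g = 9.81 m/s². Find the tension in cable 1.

Weight W = 210 × 9.81 = 2060 N acts straight down.
Horizontal: T_1 cos 65.3° = T_2 cos 71°  →  T_2 = 1.284 T_1.
Vertical: T_1 sin 65.3° + T_2 sin 71° = 2060.
Substituting the horizontal relation into the vertical equation gives 2.122 T_1 = 2060, so T_1 = 970.8 N.

T_1 ≈ 971 N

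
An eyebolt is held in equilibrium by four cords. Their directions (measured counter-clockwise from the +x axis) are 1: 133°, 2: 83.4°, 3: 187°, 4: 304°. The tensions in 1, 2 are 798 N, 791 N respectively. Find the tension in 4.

Resolve: ΣF_x = 798 cos 133° + 791 cos 83.4° + T_3 cos 187° + T_4 cos 304° = 0.
        ΣF_y = 798 sin 133° + 791 sin 83.4° + T_3 sin 187° + T_4 sin 304° = 0.
The known terms sum to (-453.3, 1369) N, so -0.9925 T_3 + 0.5592 T_4 = 453.3 and -0.1219 T_3 − 0.8290 T_4 = -1369.
Solving simultaneously: T_3 = 437.6 N, T_4 = 1587 N.

T_4 ≈ 1590 N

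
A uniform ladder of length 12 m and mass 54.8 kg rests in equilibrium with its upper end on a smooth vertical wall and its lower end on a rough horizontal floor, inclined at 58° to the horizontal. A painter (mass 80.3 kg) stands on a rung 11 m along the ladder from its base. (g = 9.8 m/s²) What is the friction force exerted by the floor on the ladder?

Torques about the foot: N_wall · 12 sin 58° = 54.8×9.8×6 cos 58° + 80.3×9.8×11 cos 58° → N_wall = 618.55 N.
ΣF_x = 0: f_floor = N_wall = 618.55 N.

f ≈ 619 N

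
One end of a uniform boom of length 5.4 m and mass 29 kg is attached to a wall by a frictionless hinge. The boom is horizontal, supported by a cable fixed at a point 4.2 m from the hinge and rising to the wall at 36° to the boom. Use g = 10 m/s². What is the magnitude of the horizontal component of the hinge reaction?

H_x ≈ 257 N

Take torques about the hinge: T sin 36° · 4.2 = 29×10×2.7 = 783 N·m.
So T = 783 / (0.5878 × 4.2) = 317.17 N.
ΣF_x = 0: H_x = T cos 36° = 256.6 N.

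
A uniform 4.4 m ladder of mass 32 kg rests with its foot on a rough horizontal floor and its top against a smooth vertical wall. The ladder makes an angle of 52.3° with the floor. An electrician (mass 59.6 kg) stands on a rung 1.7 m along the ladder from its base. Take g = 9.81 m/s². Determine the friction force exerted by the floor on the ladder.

f ≈ 296 N

Torques about the foot: N_wall · 4.4 sin 52.3° = 32×9.81×2.2 cos 52.3° + 59.6×9.81×1.7 cos 52.3° → N_wall = 295.91 N.
ΣF_x = 0: f_floor = N_wall = 295.91 N.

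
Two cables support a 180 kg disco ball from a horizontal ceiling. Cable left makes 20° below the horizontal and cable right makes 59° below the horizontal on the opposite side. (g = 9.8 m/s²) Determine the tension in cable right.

T_right ≈ 1690 N

Weight W = 180 × 9.8 = 1764 N acts straight down.
Horizontal: T_left cos 20° = T_right cos 59°  →  T_left = 0.5481 T_right.
Vertical: T_left sin 20° + T_right sin 59° = 1764.
Substituting the horizontal relation into the vertical equation gives 1.045 T_right = 1764, so T_right = 1689 N.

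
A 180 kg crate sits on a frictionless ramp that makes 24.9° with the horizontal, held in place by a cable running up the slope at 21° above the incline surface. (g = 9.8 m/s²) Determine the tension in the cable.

T ≈ 796 N

Take axes along and perpendicular to the incline. Weight components: W sin 24.9° = 742.7 N down-slope, W cos 24.9° = 1600 N into the surface.
Along incline: T cos 21° = W sin 24.9° → T = 795.5 N.
Perpendicular: N = W cos 24.9° − T sin 21° = 1315 N.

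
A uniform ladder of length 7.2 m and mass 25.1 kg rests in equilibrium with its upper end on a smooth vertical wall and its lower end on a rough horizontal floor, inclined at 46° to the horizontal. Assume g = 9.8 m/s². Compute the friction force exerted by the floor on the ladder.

Torques about the foot: N_wall · 7.2 sin 46° = 25.1×9.8×3.6 cos 46° → N_wall = 118.77 N.
ΣF_x = 0: f_floor = N_wall = 118.77 N.

f ≈ 119 N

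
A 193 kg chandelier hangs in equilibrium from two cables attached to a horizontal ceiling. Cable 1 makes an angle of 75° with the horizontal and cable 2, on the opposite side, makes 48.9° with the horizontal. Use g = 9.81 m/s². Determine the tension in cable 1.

T_1 ≈ 1500 N

Weight W = 193 × 9.81 = 1893 N acts straight down.
Horizontal: T_1 cos 75° = T_2 cos 48.9°  →  T_2 = 0.3937 T_1.
Vertical: T_1 sin 75° + T_2 sin 48.9° = 1893.
Substituting the horizontal relation into the vertical equation gives 1.263 T_1 = 1893, so T_1 = 1500 N.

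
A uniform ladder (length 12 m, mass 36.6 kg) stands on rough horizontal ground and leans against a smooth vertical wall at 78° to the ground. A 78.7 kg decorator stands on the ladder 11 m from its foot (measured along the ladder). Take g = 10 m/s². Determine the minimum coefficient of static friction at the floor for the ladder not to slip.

μ_min ≈ 0.167

ΣF_y = 0: N_floor = 36.6×10 + 78.7×10 = 1153 N.
Torques about the foot: N_wall · 12 sin 78° = 36.6×10×6 cos 78° + 78.7×10×11 cos 78° → N_wall = 192.24 N.
ΣF_x = 0: f_floor = N_wall = 192.24 N.
μ_min = f_floor / N_floor = 192.24 / 1153 = 0.1667.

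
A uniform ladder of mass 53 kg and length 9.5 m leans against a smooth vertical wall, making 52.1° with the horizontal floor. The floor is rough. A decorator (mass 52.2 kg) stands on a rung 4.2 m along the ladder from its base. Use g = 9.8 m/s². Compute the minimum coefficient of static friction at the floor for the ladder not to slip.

μ_min ≈ 0.367

ΣF_y = 0: N_floor = 53×9.8 + 52.2×9.8 = 1031 N.
Torques about the foot: N_wall · 9.5 sin 52.1° = 53×9.8×4.75 cos 52.1° + 52.2×9.8×4.2 cos 52.1° → N_wall = 378.23 N.
ΣF_x = 0: f_floor = N_wall = 378.23 N.
μ_min = f_floor / N_floor = 378.23 / 1031 = 0.3669.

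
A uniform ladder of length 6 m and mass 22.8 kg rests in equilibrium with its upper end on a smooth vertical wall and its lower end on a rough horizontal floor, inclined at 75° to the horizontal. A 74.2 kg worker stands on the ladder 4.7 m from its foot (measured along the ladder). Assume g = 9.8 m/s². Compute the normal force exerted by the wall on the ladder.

N_wall ≈ 183 N

Torques about the foot: N_wall · 6 sin 75° = 22.8×9.8×3 cos 75° + 74.2×9.8×4.7 cos 75° → N_wall = 182.56 N.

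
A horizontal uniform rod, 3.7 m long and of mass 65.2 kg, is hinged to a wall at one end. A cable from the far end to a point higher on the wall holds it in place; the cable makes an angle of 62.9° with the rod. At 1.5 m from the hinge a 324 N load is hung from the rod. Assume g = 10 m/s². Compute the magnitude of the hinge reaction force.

|H| ≈ 569 N

Take torques about the hinge: T sin 62.9° · 3.7 = 65.2×10×1.85 + 324×1.5 = 1692.2 N·m.
So T = 1692.2 / (0.8902 × 3.7) = 513.76 N.
ΣF_x = 0: H_x = T cos 62.9° = 234.04 N.
ΣF_y = 0: H_y = (65.2×10 + 324) − T sin 62.9° = 976 − 457.35 = 518.65 N.
|H| = √(H_x² + H_y²) = √((234.04)² + (518.65)²) = 569.01 N.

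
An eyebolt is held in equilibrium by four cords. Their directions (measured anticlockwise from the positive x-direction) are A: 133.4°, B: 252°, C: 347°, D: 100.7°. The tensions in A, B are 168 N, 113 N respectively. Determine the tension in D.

Resolve: ΣF_x = 168 cos 133.4° + 113 cos 252° + T_C cos 347° + T_D cos 100.7° = 0.
        ΣF_y = 168 sin 133.4° + 113 sin 252° + T_C sin 347° + T_D sin 100.7° = 0.
The known terms sum to (-150.3, 14.6) N, so 0.9744 T_C − 0.1857 T_D = 150.3 and -0.2250 T_C + 0.9826 T_D = -14.6.
Solving simultaneously: T_C = 158.4 N, T_D = 21.41 N.

T_D ≈ 21.4 N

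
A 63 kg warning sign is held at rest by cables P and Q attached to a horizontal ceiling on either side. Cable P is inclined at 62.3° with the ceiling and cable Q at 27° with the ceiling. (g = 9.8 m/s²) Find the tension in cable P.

Weight W = 63 × 9.8 = 617.4 N acts straight down.
Horizontal: T_P cos 62.3° = T_Q cos 27°  →  T_Q = 0.5217 T_P.
Vertical: T_P sin 62.3° + T_Q sin 27° = 617.4.
Substituting the horizontal relation into the vertical equation gives 1.122 T_P = 617.4, so T_P = 550.1 N.

T_P ≈ 550 N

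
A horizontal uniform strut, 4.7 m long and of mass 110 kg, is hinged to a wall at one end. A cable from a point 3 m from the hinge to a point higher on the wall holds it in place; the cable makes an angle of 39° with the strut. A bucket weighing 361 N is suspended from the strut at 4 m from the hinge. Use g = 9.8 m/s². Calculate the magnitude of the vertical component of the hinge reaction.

|H_y| ≈ 113 N

Take torques about the hinge: T sin 39° · 3 = 110×9.8×2.35 + 361×4 = 3977.3 N·m.
So T = 3977.3 / (0.6293 × 3) = 2106.7 N.
ΣF_y = 0: H_y = (110×9.8 + 361) − T sin 39° = 1439 − 1325.8 = 113.23 N.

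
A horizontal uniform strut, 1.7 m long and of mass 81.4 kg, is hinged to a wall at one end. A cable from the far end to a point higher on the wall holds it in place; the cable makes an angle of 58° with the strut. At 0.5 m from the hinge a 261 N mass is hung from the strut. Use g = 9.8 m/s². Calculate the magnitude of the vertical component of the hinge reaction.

Take torques about the hinge: T sin 58° · 1.7 = 81.4×9.8×0.85 + 261×0.5 = 808.56 N·m.
So T = 808.56 / (0.8480 × 1.7) = 560.85 N.
ΣF_y = 0: H_y = (81.4×9.8 + 261) − T sin 58° = 1058.7 − 475.62 = 583.1 N.

|H_y| ≈ 583 N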